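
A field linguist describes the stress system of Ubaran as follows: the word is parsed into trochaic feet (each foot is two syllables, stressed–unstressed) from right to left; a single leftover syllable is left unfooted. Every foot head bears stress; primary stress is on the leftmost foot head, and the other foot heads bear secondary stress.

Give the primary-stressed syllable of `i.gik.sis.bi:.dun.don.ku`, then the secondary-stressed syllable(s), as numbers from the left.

primary 2, secondary 4, 6

Parse right to left into trochaic (ˈσσ) feet: i (ˈgik.sis) (ˈbi:.dun) (ˈdon.ku). Syllable 1 is left unfooted.
Foot heads (stressed positions): 2, 4, 6.
End Rule Leftmost: primary stress on the leftmost head = syllable 2.
Secondary stress on 4, 6: i.ˈgik.sis.ˌbi:.dun.ˌdon.ku.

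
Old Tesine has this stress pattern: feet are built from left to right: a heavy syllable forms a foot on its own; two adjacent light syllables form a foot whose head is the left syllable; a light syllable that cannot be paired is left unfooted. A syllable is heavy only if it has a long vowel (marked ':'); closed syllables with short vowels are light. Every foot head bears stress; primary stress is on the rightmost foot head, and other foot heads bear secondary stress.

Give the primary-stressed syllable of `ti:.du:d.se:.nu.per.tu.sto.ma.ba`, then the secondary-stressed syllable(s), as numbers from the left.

primary 8, secondary 1, 2, 3, 4, 6

Weights: 1 ti: H, 2 du:d H, 3 se: H, 4 nu L, 5 per L, 6 tu L, 7 sto L, 8 ma L, 9 ba L.
Parse left to right (heavy = foot alone; LL = one foot; stranded L unfooted): (ˈti:) (ˈdu:d) (ˈse:) (ˈnu.per) (ˈtu.sto) (ˈma.ba).
Foot heads: 1, 2, 3, 4, 6, 8.
Primary stress on the rightmost head = syllable 8.
Secondary stress on 1, 2, 3, 4, 6: ˌti:.ˌdu:d.ˌse:.ˌnu.per.ˌtu.sto.ˈma.ba.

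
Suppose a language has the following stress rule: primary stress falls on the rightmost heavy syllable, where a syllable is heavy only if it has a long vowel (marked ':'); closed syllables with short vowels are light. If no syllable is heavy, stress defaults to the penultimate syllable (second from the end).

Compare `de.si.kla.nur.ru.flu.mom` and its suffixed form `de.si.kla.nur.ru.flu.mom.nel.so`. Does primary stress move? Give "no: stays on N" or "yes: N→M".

Base `de.si.kla.nur.ru.flu.mom` (7 syllables):
  Weights: 1 de L, 2 si L, 3 kla L, 4 nur L, 5 ru L, 6 flu L, 7 mom L.
  No heavy syllable in the domain; default to the penultimate syllable (second from the end) = syllable 6.
  → primary stress on syllable 6.
Suffixed `de.si.kla.nur.ru.flu.mom.nel.so` (9 syllables):
  Weights: 1 de L, 2 si L, 3 kla L, 4 nur L, 5 ru L, 6 flu L, 7 mom L, 8 nel L, 9 so L.
  No heavy syllable in the domain; default to the penultimate syllable (second from the end) = syllable 8.
  → primary stress on syllable 8.

yes: 6→8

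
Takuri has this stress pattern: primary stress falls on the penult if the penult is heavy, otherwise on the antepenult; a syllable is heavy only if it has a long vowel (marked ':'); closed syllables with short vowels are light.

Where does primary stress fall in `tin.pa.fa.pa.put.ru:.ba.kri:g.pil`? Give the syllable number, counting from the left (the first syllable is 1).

Weights: 7 ba L, 8 kri:g H, 9 pil L.
The penult (syllable 8, kri:g) is heavy, so it takes stress.
Primary stress: syllable 8 → tin.pa.fa.pa.put.ru:.ba.ˈkri:g.pil.

8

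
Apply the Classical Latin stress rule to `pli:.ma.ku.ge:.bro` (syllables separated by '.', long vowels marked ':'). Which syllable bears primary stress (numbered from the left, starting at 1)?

Classical Latin: stress the penult if heavy (long vowel or closed), else the antepenult.
Weights: 3 ku L, 4 ge: H, 5 bro L.
The penult (syllable 4, ge:) is heavy, so it takes stress.
Stress on syllable 4: pli:.ma.ku.ˈge:.bro.

4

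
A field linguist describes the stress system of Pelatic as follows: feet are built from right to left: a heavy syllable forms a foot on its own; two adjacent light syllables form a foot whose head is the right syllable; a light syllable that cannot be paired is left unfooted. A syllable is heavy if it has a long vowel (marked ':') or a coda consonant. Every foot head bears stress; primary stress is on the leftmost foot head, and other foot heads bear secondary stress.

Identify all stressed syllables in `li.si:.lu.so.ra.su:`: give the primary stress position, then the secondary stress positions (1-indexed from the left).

Weights: 1 li L, 2 si: H, 3 lu L, 4 so L, 5 ra L, 6 su: H.
Parse right to left (heavy = foot alone; LL = one foot; stranded L unfooted): li (ˈsi:) lu (so.ˈra) (ˈsu:).
Foot heads: 2, 5, 6.
Primary stress on the leftmost head = syllable 2.
Secondary stress on 5, 6: li.ˈsi:.lu.so.ˌra.ˌsu:.

primary 2, secondary 5, 6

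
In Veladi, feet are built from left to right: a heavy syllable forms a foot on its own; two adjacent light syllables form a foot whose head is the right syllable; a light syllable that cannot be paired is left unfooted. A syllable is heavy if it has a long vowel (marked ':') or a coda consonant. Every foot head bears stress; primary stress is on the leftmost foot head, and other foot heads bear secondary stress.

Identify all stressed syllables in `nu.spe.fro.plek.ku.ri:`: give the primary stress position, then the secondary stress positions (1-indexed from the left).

primary 2, secondary 4, 6

Weights: 1 nu L, 2 spe L, 3 fro L, 4 plek H, 5 ku L, 6 ri: H.
Parse left to right (heavy = foot alone; LL = one foot; stranded L unfooted): (nu.ˈspe) fro (ˈplek) ku (ˈri:).
Foot heads: 2, 4, 6.
Primary stress on the leftmost head = syllable 2.
Secondary stress on 4, 6: nu.ˈspe.fro.ˌplek.ku.ˌri:.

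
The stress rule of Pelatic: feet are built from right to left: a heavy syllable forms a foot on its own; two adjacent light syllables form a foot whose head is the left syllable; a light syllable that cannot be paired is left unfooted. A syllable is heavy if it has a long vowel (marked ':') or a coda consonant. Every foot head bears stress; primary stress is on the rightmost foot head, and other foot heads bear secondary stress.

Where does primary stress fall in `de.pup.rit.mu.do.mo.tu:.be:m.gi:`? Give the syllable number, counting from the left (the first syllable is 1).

9

Weights: 1 de L, 2 pup H, 3 rit H, 4 mu L, 5 do L, 6 mo L, 7 tu: H, 8 be:m H, 9 gi: H.
Parse right to left (heavy = foot alone; LL = one foot; stranded L unfooted): de (ˈpup) (ˈrit) mu (ˈdo.mo) (ˈtu:) (ˈbe:m) (ˈgi:).
Foot heads: 2, 3, 5, 7, 8, 9.
Primary stress on the rightmost head = syllable 9.
Primary stress: syllable 9 → de.pup.rit.mu.do.mo.tu:.be:m.ˈgi:.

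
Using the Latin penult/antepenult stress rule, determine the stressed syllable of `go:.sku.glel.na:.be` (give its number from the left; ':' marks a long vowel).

Classical Latin: stress the penult if heavy (long vowel or closed), else the antepenult.
Weights: 3 glel H, 4 na: H, 5 be L.
The penult (syllable 4, na:) is heavy, so it takes stress.
Stress on syllable 4: go:.sku.glel.ˈna:.be.

4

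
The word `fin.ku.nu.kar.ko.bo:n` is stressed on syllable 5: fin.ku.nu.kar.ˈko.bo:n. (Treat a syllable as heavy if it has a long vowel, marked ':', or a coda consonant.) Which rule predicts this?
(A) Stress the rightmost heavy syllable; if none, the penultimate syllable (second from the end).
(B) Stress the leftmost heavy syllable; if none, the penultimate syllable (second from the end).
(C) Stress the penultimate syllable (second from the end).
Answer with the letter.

C

Rule A → syllable 6 (observed: 5).
Rule B → syllable 1 (observed: 5).
Rule C → syllable 5 ✓.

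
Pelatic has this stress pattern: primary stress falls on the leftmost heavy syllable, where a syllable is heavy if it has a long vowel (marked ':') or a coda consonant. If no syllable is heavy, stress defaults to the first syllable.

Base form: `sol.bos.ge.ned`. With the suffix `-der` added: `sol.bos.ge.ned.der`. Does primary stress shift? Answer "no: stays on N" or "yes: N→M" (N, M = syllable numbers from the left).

Base `sol.bos.ge.ned` (4 syllables):
  Weights: 1 sol H, 2 bos H, 3 ge L, 4 ned H.
  Heavy syllables in the domain: 1, 2, 4. The leftmost is syllable 1 (sol).
  → primary stress on syllable 1.
Suffixed `sol.bos.ge.ned.der` (5 syllables):
  Weights: 1 sol H, 2 bos H, 3 ge L, 4 ned H, 5 der H.
  Heavy syllables in the domain: 1, 2, 4, 5. The leftmost is syllable 1 (sol).
  → primary stress on syllable 1.

no: stays on 1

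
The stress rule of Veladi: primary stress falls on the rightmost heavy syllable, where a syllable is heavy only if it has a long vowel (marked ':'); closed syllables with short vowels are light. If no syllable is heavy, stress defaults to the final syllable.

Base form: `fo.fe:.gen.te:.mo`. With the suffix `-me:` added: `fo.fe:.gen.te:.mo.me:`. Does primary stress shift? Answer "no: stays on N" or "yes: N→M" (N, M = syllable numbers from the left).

yes: 4→6

Base `fo.fe:.gen.te:.mo` (5 syllables):
  Weights: 1 fo L, 2 fe: H, 3 gen L, 4 te: H, 5 mo L.
  Heavy syllables in the domain: 2, 4. The rightmost is syllable 4 (te:).
  → primary stress on syllable 4.
Suffixed `fo.fe:.gen.te:.mo.me:` (6 syllables):
  Weights: 1 fo L, 2 fe: H, 3 gen L, 4 te: H, 5 mo L, 6 me: H.
  Heavy syllables in the domain: 2, 4, 6. The rightmost is syllable 6 (me:).
  → primary stress on syllable 6.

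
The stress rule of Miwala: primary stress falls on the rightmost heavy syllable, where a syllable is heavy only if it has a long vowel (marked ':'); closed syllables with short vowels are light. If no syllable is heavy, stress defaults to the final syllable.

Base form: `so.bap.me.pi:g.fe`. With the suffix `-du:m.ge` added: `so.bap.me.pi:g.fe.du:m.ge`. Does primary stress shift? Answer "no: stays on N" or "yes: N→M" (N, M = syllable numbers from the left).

yes: 4→6

Base `so.bap.me.pi:g.fe` (5 syllables):
  Weights: 1 so L, 2 bap L, 3 me L, 4 pi:g H, 5 fe L.
  Heavy syllables in the domain: 4. The rightmost is syllable 4 (pi:g).
  → primary stress on syllable 4.
Suffixed `so.bap.me.pi:g.fe.du:m.ge` (7 syllables):
  Weights: 1 so L, 2 bap L, 3 me L, 4 pi:g H, 5 fe L, 6 du:m H, 7 ge L.
  Heavy syllables in the domain: 4, 6. The rightmost is syllable 6 (du:m).
  → primary stress on syllable 6.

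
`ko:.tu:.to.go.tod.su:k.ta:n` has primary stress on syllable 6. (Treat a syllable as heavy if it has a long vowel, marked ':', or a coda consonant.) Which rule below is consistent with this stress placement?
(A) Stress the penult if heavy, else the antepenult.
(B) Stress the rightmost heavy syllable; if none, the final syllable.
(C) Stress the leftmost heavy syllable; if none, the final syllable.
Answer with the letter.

Rule A → syllable 6 ✓.
Rule B → syllable 7 (observed: 6).
Rule C → syllable 1 (observed: 6).

A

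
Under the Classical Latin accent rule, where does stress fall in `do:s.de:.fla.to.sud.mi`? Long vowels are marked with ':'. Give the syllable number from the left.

5

Classical Latin: stress the penult if heavy (long vowel or closed), else the antepenult.
Weights: 4 to L, 5 sud H, 6 mi L.
The penult (syllable 5, sud) is heavy, so it takes stress.
Stress on syllable 5: do:s.de:.fla.to.ˈsud.mi.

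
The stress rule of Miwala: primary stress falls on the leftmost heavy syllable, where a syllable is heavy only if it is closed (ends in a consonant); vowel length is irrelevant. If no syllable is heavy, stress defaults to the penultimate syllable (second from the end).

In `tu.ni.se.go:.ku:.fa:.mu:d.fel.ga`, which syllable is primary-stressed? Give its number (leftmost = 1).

7

Weights: 1 tu L, 2 ni L, 3 se L, 4 go: L, 5 ku: L, 6 fa: L, 7 mu:d H, 8 fel H, 9 ga L.
Heavy syllables in the domain: 7, 8. The leftmost is syllable 7 (mu:d).
Primary stress: syllable 7 → tu.ni.se.go:.ku:.fa:.ˈmu:d.fel.ga.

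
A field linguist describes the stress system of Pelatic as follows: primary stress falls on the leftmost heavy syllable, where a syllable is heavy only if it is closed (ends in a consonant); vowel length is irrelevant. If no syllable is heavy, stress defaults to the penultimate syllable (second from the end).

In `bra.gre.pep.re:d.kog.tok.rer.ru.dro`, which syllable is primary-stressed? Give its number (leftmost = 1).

Weights: 1 bra L, 2 gre L, 3 pep H, 4 re:d H, 5 kog H, 6 tok H, 7 rer H, 8 ru L, 9 dro L.
Heavy syllables in the domain: 3, 4, 5, 6, 7. The leftmost is syllable 3 (pep).
Primary stress: syllable 3 → bra.gre.ˈpep.re:d.kog.tok.rer.ru.dro.

3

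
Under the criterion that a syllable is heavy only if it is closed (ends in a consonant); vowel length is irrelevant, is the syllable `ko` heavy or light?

`ko`: short vowel, open (no coda). Open (no coda) → light.

light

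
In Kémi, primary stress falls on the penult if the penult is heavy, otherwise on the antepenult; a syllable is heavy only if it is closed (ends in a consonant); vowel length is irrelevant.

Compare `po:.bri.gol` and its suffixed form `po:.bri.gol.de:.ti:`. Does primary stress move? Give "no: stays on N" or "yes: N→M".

Base `po:.bri.gol` (3 syllables):
  Weights: 1 po: L, 2 bri L, 3 gol H.
  The penult (syllable 2, bri) is light, so stress falls on the antepenult (syllable 1, po:).
  → primary stress on syllable 1.
Suffixed `po:.bri.gol.de:.ti:` (5 syllables):
  Weights: 3 gol H, 4 de: L, 5 ti: L.
  The penult (syllable 4, de:) is light, so stress falls on the antepenult (syllable 3, gol).
  → primary stress on syllable 3.

yes: 1→3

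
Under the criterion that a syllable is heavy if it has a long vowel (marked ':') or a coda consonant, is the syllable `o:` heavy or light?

`o:`: long vowel, open (no coda). Long vowel → heavy.

heavy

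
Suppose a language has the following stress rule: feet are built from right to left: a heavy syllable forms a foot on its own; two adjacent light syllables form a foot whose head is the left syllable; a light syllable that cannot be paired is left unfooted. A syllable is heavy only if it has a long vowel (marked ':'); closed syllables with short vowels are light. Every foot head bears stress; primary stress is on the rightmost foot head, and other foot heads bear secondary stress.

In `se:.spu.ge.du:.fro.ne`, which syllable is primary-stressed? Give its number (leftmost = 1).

5

Weights: 1 se: H, 2 spu L, 3 ge L, 4 du: H, 5 fro L, 6 ne L.
Parse right to left (heavy = foot alone; LL = one foot; stranded L unfooted): (ˈse:) (ˈspu.ge) (ˈdu:) (ˈfro.ne).
Foot heads: 1, 2, 4, 5.
Primary stress on the rightmost head = syllable 5.
Primary stress: syllable 5 → se:.spu.ge.du:.ˈfro.ne.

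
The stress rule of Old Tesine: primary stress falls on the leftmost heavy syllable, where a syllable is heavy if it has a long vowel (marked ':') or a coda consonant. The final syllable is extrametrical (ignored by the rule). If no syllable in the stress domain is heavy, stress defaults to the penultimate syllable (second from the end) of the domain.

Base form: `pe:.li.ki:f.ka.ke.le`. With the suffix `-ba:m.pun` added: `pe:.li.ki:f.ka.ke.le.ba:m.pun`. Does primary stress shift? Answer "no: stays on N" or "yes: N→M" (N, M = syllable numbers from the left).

Base `pe:.li.ki:f.ka.ke.le` (6 syllables):
  The final syllable (6, le) is extrametrical; the stress domain is syllables 1–5.
  Weights: 1 pe: H, 2 li L, 3 ki:f H, 4 ka L, 5 ke L.
  Heavy syllables in the domain: 1, 3. The leftmost is syllable 1 (pe:).
  → primary stress on syllable 1.
Suffixed `pe:.li.ki:f.ka.ke.le.ba:m.pun` (8 syllables):
  The final syllable (8, pun) is extrametrical; the stress domain is syllables 1–7.
  Weights: 1 pe: H, 2 li L, 3 ki:f H, 4 ka L, 5 ke L, 6 le L, 7 ba:m H.
  Heavy syllables in the domain: 1, 3, 7. The leftmost is syllable 1 (pe:).
  → primary stress on syllable 1.

no: stays on 1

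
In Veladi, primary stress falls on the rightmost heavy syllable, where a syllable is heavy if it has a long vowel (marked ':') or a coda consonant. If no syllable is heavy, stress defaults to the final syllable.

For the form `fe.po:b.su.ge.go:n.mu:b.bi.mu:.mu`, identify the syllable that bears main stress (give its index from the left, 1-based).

8

Weights: 1 fe L, 2 po:b H, 3 su L, 4 ge L, 5 go:n H, 6 mu:b H, 7 bi L, 8 mu: H, 9 mu L.
Heavy syllables in the domain: 2, 5, 6, 8. The rightmost is syllable 8 (mu:).
Primary stress: syllable 8 → fe.po:b.su.ge.go:n.mu:b.bi.ˈmu:.mu.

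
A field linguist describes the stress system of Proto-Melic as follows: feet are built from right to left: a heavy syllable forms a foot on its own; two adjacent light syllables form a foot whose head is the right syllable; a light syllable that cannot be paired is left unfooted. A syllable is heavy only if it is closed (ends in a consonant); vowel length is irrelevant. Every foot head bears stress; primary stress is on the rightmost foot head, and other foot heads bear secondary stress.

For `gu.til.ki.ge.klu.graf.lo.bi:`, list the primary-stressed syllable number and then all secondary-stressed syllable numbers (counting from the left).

primary 8, secondary 2, 5, 6

Weights: 1 gu L, 2 til H, 3 ki L, 4 ge L, 5 klu L, 6 graf H, 7 lo L, 8 bi: L.
Parse right to left (heavy = foot alone; LL = one foot; stranded L unfooted): gu (ˈtil) ki (ge.ˈklu) (ˈgraf) (lo.ˈbi:).
Foot heads: 2, 5, 6, 8.
Primary stress on the rightmost head = syllable 8.
Secondary stress on 2, 5, 6: gu.ˌtil.ki.ge.ˌklu.ˌgraf.lo.ˈbi:.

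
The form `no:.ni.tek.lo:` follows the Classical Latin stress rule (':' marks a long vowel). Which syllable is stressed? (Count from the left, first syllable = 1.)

3

Classical Latin: stress the penult if heavy (long vowel or closed), else the antepenult.
Weights: 2 ni L, 3 tek H, 4 lo: H.
The penult (syllable 3, tek) is heavy, so it takes stress.
Stress on syllable 3: no:.ni.ˈtek.lo:.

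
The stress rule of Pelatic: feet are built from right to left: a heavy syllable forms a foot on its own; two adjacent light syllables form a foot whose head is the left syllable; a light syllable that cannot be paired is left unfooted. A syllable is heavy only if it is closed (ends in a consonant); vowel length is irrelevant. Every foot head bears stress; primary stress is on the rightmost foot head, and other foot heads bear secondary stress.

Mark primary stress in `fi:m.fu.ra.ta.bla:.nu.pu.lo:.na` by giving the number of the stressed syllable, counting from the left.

8

Weights: 1 fi:m H, 2 fu L, 3 ra L, 4 ta L, 5 bla: L, 6 nu L, 7 pu L, 8 lo: L, 9 na L.
Parse right to left (heavy = foot alone; LL = one foot; stranded L unfooted): (ˈfi:m) (ˈfu.ra) (ˈta.bla:) (ˈnu.pu) (ˈlo:.na).
Foot heads: 1, 2, 4, 6, 8.
Primary stress on the rightmost head = syllable 8.
Primary stress: syllable 8 → fi:m.fu.ra.ta.bla:.nu.pu.ˈlo:.na.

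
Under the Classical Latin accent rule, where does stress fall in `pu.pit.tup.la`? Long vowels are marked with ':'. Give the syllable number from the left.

Classical Latin: stress the penult if heavy (long vowel or closed), else the antepenult.
Weights: 2 pit H, 3 tup H, 4 la L.
The penult (syllable 3, tup) is heavy, so it takes stress.
Stress on syllable 3: pu.pit.ˈtup.la.

3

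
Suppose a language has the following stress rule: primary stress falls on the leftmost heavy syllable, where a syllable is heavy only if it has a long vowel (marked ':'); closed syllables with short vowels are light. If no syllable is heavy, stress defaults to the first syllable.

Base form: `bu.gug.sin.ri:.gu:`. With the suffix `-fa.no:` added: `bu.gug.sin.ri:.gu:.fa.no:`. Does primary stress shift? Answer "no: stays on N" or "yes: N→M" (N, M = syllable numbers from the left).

no: stays on 4

Base `bu.gug.sin.ri:.gu:` (5 syllables):
  Weights: 1 bu L, 2 gug L, 3 sin L, 4 ri: H, 5 gu: H.
  Heavy syllables in the domain: 4, 5. The leftmost is syllable 4 (ri:).
  → primary stress on syllable 4.
Suffixed `bu.gug.sin.ri:.gu:.fa.no:` (7 syllables):
  Weights: 1 bu L, 2 gug L, 3 sin L, 4 ri: H, 5 gu: H, 6 fa L, 7 no: H.
  Heavy syllables in the domain: 4, 5, 7. The leftmost is syllable 4 (ri:).
  → primary stress on syllable 4.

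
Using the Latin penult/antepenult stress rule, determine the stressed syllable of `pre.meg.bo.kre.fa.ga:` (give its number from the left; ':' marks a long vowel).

4

Classical Latin: stress the penult if heavy (long vowel or closed), else the antepenult.
Weights: 4 kre L, 5 fa L, 6 ga: H.
The penult (syllable 5, fa) is light, so stress falls on the antepenult (syllable 4, kre).
Stress on syllable 4: pre.meg.bo.ˈkre.fa.ga:.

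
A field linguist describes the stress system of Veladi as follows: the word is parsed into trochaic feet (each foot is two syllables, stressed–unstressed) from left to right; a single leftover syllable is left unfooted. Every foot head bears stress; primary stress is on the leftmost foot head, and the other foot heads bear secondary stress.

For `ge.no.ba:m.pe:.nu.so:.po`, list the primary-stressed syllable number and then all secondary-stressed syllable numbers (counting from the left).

Parse left to right into trochaic (ˈσσ) feet: (ˈge.no) (ˈba:m.pe:) (ˈnu.so:) po. Syllable 7 is left unfooted.
Foot heads (stressed positions): 1, 3, 5.
End Rule Leftmost: primary stress on the leftmost head = syllable 1.
Secondary stress on 3, 5: ˈge.no.ˌba:m.pe:.ˌnu.so:.po.

primary 1, secondary 3, 5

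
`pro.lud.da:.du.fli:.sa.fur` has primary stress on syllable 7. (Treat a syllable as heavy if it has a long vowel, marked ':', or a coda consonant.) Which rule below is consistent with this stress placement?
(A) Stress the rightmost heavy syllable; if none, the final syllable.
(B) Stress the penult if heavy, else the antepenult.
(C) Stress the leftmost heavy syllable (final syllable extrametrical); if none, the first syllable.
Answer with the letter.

Rule A → syllable 7 ✓.
Rule B → syllable 5 (observed: 7).
Rule C → syllable 2 (observed: 7).

A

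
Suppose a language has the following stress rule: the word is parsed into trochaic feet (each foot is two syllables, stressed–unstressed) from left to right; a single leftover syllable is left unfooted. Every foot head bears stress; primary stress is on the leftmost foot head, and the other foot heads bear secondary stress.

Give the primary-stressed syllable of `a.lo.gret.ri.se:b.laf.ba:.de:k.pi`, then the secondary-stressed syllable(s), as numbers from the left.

primary 1, secondary 3, 5, 7

Parse left to right into trochaic (ˈσσ) feet: (ˈa.lo) (ˈgret.ri) (ˈse:b.laf) (ˈba:.de:k) pi. Syllable 9 is left unfooted.
Foot heads (stressed positions): 1, 3, 5, 7.
End Rule Leftmost: primary stress on the leftmost head = syllable 1.
Secondary stress on 3, 5, 7: ˈa.lo.ˌgret.ri.ˌse:b.laf.ˌba:.de:k.pi.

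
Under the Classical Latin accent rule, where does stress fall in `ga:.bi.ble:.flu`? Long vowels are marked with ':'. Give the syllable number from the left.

Classical Latin: stress the penult if heavy (long vowel or closed), else the antepenult.
Weights: 2 bi L, 3 ble: H, 4 flu L.
The penult (syllable 3, ble:) is heavy, so it takes stress.
Stress on syllable 3: ga:.bi.ˈble:.flu.

3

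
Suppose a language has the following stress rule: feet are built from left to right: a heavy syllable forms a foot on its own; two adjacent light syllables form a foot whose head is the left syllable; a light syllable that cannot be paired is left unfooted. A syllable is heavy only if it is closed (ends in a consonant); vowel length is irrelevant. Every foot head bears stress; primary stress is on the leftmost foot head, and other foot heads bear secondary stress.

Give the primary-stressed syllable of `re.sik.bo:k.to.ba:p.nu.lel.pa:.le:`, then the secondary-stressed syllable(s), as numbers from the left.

primary 2, secondary 3, 5, 7, 8

Weights: 1 re L, 2 sik H, 3 bo:k H, 4 to L, 5 ba:p H, 6 nu L, 7 lel H, 8 pa: L, 9 le: L.
Parse left to right (heavy = foot alone; LL = one foot; stranded L unfooted): re (ˈsik) (ˈbo:k) to (ˈba:p) nu (ˈlel) (ˈpa:.le:).
Foot heads: 2, 3, 5, 7, 8.
Primary stress on the leftmost head = syllable 2.
Secondary stress on 3, 5, 7, 8: re.ˈsik.ˌbo:k.to.ˌba:p.nu.ˌlel.ˌpa:.le:.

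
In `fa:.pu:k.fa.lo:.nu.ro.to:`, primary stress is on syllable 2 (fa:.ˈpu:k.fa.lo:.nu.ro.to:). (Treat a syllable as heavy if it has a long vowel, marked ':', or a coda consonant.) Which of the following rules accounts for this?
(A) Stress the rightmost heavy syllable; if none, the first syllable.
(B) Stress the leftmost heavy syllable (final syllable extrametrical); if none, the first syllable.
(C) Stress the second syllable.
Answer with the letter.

C

Rule A → syllable 7 (observed: 2).
Rule B → syllable 1 (observed: 2).
Rule C → syllable 2 ✓.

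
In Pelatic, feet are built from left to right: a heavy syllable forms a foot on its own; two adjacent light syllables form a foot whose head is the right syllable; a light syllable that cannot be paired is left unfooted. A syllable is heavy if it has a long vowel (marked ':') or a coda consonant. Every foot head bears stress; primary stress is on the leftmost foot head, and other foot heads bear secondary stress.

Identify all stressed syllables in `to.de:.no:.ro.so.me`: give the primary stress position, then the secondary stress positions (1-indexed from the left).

primary 2, secondary 3, 5

Weights: 1 to L, 2 de: H, 3 no: H, 4 ro L, 5 so L, 6 me L.
Parse left to right (heavy = foot alone; LL = one foot; stranded L unfooted): to (ˈde:) (ˈno:) (ro.ˈso) me.
Foot heads: 2, 3, 5.
Primary stress on the leftmost head = syllable 2.
Secondary stress on 3, 5: to.ˈde:.ˌno:.ro.ˌso.me.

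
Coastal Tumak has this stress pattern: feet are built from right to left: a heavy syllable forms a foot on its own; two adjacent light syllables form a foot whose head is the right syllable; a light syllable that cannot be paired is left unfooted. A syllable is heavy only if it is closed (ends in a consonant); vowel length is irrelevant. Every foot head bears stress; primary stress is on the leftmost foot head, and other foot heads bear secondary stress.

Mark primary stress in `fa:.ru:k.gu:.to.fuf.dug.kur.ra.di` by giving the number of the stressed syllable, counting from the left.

2

Weights: 1 fa: L, 2 ru:k H, 3 gu: L, 4 to L, 5 fuf H, 6 dug H, 7 kur H, 8 ra L, 9 di L.
Parse right to left (heavy = foot alone; LL = one foot; stranded L unfooted): fa: (ˈru:k) (gu:.ˈto) (ˈfuf) (ˈdug) (ˈkur) (ra.ˈdi).
Foot heads: 2, 4, 5, 6, 7, 9.
Primary stress on the leftmost head = syllable 2.
Primary stress: syllable 2 → fa:.ˈru:k.gu:.to.fuf.dug.kur.ra.di.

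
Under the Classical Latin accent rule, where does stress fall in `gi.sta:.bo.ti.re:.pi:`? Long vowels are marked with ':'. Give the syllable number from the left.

5

Classical Latin: stress the penult if heavy (long vowel or closed), else the antepenult.
Weights: 4 ti L, 5 re: H, 6 pi: H.
The penult (syllable 5, re:) is heavy, so it takes stress.
Stress on syllable 5: gi.sta:.bo.ti.ˈre:.pi:.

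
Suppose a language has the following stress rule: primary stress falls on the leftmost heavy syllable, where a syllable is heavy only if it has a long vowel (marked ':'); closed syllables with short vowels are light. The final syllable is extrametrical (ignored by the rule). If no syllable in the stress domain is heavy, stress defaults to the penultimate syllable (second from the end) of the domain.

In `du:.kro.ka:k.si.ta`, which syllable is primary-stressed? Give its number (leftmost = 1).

The final syllable (5, ta) is extrametrical; the stress domain is syllables 1–4.
Weights: 1 du: H, 2 kro L, 3 ka:k H, 4 si L.
Heavy syllables in the domain: 1, 3. The leftmost is syllable 1 (du:).
Primary stress: syllable 1 → ˈdu:.kro.ka:k.si.ta.

1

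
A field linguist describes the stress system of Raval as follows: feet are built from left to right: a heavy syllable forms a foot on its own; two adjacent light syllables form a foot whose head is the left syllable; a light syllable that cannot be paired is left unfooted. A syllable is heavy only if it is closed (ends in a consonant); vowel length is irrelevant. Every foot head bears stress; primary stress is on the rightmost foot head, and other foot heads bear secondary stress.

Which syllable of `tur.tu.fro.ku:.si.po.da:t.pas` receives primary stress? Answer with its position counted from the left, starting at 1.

8

Weights: 1 tur H, 2 tu L, 3 fro L, 4 ku: L, 5 si L, 6 po L, 7 da:t H, 8 pas H.
Parse left to right (heavy = foot alone; LL = one foot; stranded L unfooted): (ˈtur) (ˈtu.fro) (ˈku:.si) po (ˈda:t) (ˈpas).
Foot heads: 1, 2, 4, 7, 8.
Primary stress on the rightmost head = syllable 8.
Primary stress: syllable 8 → tur.tu.fro.ku:.si.po.da:t.ˈpas.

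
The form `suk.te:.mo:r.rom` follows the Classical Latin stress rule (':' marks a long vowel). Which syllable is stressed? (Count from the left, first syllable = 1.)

3

Classical Latin: stress the penult if heavy (long vowel or closed), else the antepenult.
Weights: 2 te: H, 3 mo:r H, 4 rom H.
The penult (syllable 3, mo:r) is heavy, so it takes stress.
Stress on syllable 3: suk.te:.ˈmo:r.rom.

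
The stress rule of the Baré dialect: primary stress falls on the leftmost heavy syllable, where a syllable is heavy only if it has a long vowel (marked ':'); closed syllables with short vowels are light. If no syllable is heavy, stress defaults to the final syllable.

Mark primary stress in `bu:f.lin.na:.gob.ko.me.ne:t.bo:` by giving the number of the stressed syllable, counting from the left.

Weights: 1 bu:f H, 2 lin L, 3 na: H, 4 gob L, 5 ko L, 6 me L, 7 ne:t H, 8 bo: H.
Heavy syllables in the domain: 1, 3, 7, 8. The leftmost is syllable 1 (bu:f).
Primary stress: syllable 1 → ˈbu:f.lin.na:.gob.ko.me.ne:t.bo:.

1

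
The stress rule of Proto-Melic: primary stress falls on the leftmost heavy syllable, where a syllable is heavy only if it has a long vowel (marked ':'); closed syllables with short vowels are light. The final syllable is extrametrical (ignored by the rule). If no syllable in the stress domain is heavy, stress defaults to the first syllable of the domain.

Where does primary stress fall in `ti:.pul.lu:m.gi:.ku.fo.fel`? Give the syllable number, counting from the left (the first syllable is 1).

The final syllable (7, fel) is extrametrical; the stress domain is syllables 1–6.
Weights: 1 ti: H, 2 pul L, 3 lu:m H, 4 gi: H, 5 ku L, 6 fo L.
Heavy syllables in the domain: 1, 3, 4. The leftmost is syllable 1 (ti:).
Primary stress: syllable 1 → ˈti:.pul.lu:m.gi:.ku.fo.fel.

1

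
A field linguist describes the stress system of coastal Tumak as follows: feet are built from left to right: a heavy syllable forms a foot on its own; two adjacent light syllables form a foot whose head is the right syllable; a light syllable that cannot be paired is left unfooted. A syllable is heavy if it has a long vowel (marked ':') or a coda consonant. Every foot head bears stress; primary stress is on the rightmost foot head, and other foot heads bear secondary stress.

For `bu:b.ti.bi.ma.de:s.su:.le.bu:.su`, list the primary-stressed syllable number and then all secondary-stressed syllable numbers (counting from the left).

primary 8, secondary 1, 3, 5, 6

Weights: 1 bu:b H, 2 ti L, 3 bi L, 4 ma L, 5 de:s H, 6 su: H, 7 le L, 8 bu: H, 9 su L.
Parse left to right (heavy = foot alone; LL = one foot; stranded L unfooted): (ˈbu:b) (ti.ˈbi) ma (ˈde:s) (ˈsu:) le (ˈbu:) su.
Foot heads: 1, 3, 5, 6, 8.
Primary stress on the rightmost head = syllable 8.
Secondary stress on 1, 3, 5, 6: ˌbu:b.ti.ˌbi.ma.ˌde:s.ˌsu:.le.ˈbu:.su.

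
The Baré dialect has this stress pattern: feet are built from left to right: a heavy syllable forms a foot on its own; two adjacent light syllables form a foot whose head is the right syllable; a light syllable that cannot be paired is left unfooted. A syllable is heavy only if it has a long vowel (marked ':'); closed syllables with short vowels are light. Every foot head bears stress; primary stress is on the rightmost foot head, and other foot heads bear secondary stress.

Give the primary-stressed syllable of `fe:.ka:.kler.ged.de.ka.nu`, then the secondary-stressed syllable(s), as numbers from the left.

primary 6, secondary 1, 2, 4

Weights: 1 fe: H, 2 ka: H, 3 kler L, 4 ged L, 5 de L, 6 ka L, 7 nu L.
Parse left to right (heavy = foot alone; LL = one foot; stranded L unfooted): (ˈfe:) (ˈka:) (kler.ˈged) (de.ˈka) nu.
Foot heads: 1, 2, 4, 6.
Primary stress on the rightmost head = syllable 6.
Secondary stress on 1, 2, 4: ˌfe:.ˌka:.kler.ˌged.de.ˈka.nu.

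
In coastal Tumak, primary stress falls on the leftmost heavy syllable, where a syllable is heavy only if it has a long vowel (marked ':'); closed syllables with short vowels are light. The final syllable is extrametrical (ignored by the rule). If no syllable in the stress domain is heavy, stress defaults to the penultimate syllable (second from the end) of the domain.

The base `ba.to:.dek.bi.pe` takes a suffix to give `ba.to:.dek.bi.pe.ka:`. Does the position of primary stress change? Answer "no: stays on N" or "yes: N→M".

no: stays on 2

Base `ba.to:.dek.bi.pe` (5 syllables):
  The final syllable (5, pe) is extrametrical; the stress domain is syllables 1–4.
  Weights: 1 ba L, 2 to: H, 3 dek L, 4 bi L.
  Heavy syllables in the domain: 2. The leftmost is syllable 2 (to:).
  → primary stress on syllable 2.
Suffixed `ba.to:.dek.bi.pe.ka:` (6 syllables):
  The final syllable (6, ka:) is extrametrical; the stress domain is syllables 1–5.
  Weights: 1 ba L, 2 to: H, 3 dek L, 4 bi L, 5 pe L.
  Heavy syllables in the domain: 2. The leftmost is syllable 2 (to:).
  → primary stress on syllable 2.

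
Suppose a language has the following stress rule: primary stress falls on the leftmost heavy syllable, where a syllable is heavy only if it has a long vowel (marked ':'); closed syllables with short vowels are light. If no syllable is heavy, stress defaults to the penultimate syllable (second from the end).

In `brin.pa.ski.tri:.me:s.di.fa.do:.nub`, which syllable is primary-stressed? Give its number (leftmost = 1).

Weights: 1 brin L, 2 pa L, 3 ski L, 4 tri: H, 5 me:s H, 6 di L, 7 fa L, 8 do: H, 9 nub L.
Heavy syllables in the domain: 4, 5, 8. The leftmost is syllable 4 (tri:).
Primary stress: syllable 4 → brin.pa.ski.ˈtri:.me:s.di.fa.do:.nub.

4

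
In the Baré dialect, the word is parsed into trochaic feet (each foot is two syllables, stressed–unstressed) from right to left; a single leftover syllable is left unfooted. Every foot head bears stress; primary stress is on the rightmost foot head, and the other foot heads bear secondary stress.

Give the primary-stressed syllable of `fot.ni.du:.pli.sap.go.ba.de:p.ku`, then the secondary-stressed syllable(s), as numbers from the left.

Parse right to left into trochaic (ˈσσ) feet: fot (ˈni.du:) (ˈpli.sap) (ˈgo.ba) (ˈde:p.ku). Syllable 1 is left unfooted.
Foot heads (stressed positions): 2, 4, 6, 8.
End Rule Rightmost: primary stress on the rightmost head = syllable 8.
Secondary stress on 2, 4, 6: fot.ˌni.du:.ˌpli.sap.ˌgo.ba.ˈde:p.ku.

primary 8, secondary 2, 4, 6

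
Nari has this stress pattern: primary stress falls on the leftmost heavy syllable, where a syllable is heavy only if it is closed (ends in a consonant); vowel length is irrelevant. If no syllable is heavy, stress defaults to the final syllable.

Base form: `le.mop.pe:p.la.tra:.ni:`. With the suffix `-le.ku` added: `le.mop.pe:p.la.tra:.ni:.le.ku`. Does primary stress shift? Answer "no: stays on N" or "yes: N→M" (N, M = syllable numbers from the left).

Base `le.mop.pe:p.la.tra:.ni:` (6 syllables):
  Weights: 1 le L, 2 mop H, 3 pe:p H, 4 la L, 5 tra: L, 6 ni: L.
  Heavy syllables in the domain: 2, 3. The leftmost is syllable 2 (mop).
  → primary stress on syllable 2.
Suffixed `le.mop.pe:p.la.tra:.ni:.le.ku` (8 syllables):
  Weights: 1 le L, 2 mop H, 3 pe:p H, 4 la L, 5 tra: L, 6 ni: L, 7 le L, 8 ku L.
  Heavy syllables in the domain: 2, 3. The leftmost is syllable 2 (mop).
  → primary stress on syllable 2.

no: stays on 2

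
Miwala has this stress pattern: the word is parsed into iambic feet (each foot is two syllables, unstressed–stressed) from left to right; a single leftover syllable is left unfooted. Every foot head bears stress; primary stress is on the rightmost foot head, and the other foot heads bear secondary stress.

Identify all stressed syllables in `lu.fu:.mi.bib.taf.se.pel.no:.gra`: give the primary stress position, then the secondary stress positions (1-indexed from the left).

primary 8, secondary 2, 4, 6

Parse left to right into iambic (σˈσ) feet: (lu.ˈfu:) (mi.ˈbib) (taf.ˈse) (pel.ˈno:) gra. Syllable 9 is left unfooted.
Foot heads (stressed positions): 2, 4, 6, 8.
End Rule Rightmost: primary stress on the rightmost head = syllable 8.
Secondary stress on 2, 4, 6: lu.ˌfu:.mi.ˌbib.taf.ˌse.pel.ˈno:.gra.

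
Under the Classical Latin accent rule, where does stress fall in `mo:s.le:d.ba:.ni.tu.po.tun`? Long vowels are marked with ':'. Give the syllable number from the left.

Classical Latin: stress the penult if heavy (long vowel or closed), else the antepenult.
Weights: 5 tu L, 6 po L, 7 tun H.
The penult (syllable 6, po) is light, so stress falls on the antepenult (syllable 5, tu).
Stress on syllable 5: mo:s.le:d.ba:.ni.ˈtu.po.tun.

5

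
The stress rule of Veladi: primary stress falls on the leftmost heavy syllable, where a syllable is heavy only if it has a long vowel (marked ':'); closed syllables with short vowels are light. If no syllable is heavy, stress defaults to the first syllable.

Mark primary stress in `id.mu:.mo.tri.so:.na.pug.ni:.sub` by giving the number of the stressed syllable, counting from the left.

Weights: 1 id L, 2 mu: H, 3 mo L, 4 tri L, 5 so: H, 6 na L, 7 pug L, 8 ni: H, 9 sub L.
Heavy syllables in the domain: 2, 5, 8. The leftmost is syllable 2 (mu:).
Primary stress: syllable 2 → id.ˈmu:.mo.tri.so:.na.pug.ni:.sub.

2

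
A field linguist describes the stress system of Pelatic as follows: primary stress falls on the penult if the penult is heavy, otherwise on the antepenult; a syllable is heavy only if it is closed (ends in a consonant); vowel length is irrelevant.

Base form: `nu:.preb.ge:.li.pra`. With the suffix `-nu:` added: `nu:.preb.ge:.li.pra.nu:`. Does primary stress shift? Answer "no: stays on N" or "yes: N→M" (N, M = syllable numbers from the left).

yes: 3→4

Base `nu:.preb.ge:.li.pra` (5 syllables):
  Weights: 3 ge: L, 4 li L, 5 pra L.
  The penult (syllable 4, li) is light, so stress falls on the antepenult (syllable 3, ge:).
  → primary stress on syllable 3.
Suffixed `nu:.preb.ge:.li.pra.nu:` (6 syllables):
  Weights: 4 li L, 5 pra L, 6 nu: L.
  The penult (syllable 5, pra) is light, so stress falls on the antepenult (syllable 4, li).
  → primary stress on syllable 4.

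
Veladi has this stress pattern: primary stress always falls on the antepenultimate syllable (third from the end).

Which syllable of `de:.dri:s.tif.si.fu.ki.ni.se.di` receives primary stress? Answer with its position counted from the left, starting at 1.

The word has 9 syllables; the antepenultimate syllable (third from the end) is syllable 7 (ni).
Primary stress: syllable 7 → de:.dri:s.tif.si.fu.ki.ˈni.se.di.

7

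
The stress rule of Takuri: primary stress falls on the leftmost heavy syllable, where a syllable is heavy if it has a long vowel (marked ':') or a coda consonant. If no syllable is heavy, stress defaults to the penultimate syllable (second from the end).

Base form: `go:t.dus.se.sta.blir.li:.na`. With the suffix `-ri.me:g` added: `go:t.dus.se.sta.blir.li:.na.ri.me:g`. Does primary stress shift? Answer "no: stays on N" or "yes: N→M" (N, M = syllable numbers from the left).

no: stays on 1

Base `go:t.dus.se.sta.blir.li:.na` (7 syllables):
  Weights: 1 go:t H, 2 dus H, 3 se L, 4 sta L, 5 blir H, 6 li: H, 7 na L.
  Heavy syllables in the domain: 1, 2, 5, 6. The leftmost is syllable 1 (go:t).
  → primary stress on syllable 1.
Suffixed `go:t.dus.se.sta.blir.li:.na.ri.me:g` (9 syllables):
  Weights: 1 go:t H, 2 dus H, 3 se L, 4 sta L, 5 blir H, 6 li: H, 7 na L, 8 ri L, 9 me:g H.
  Heavy syllables in the domain: 1, 2, 5, 6, 9. The leftmost is syllable 1 (go:t).
  → primary stress on syllable 1.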